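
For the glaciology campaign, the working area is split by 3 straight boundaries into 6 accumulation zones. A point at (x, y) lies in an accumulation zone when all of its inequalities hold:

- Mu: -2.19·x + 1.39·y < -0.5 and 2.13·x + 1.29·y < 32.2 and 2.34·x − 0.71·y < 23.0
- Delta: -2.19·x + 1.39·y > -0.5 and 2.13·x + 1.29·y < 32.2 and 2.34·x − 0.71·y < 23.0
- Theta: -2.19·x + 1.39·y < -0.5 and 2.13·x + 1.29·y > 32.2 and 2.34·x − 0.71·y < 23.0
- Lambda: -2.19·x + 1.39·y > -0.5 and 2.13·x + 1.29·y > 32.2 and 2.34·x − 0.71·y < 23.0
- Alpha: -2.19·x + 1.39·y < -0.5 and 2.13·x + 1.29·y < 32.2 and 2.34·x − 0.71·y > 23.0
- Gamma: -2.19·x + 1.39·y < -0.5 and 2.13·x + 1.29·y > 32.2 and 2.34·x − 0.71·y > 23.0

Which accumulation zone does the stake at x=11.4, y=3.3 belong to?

-2.19·11.4 + 1.39·3.3 = -20.379, which is < -0.5
2.13·11.4 + 1.29·3.3 = 28.539, which is < 32.2
2.34·11.4 − 0.71·3.3 = 24.333, which is > 23.0
This sign pattern matches Alpha.

Alpha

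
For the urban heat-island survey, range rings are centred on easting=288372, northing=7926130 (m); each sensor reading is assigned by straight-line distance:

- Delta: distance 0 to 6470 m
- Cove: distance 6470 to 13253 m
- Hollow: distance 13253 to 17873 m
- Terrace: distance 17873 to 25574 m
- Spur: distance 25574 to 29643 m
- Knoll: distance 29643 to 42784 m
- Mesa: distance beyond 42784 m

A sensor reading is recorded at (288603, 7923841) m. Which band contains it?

Distance = √((288603−288372)² + (7923841−7926130)²) = √(53361.000 + 5239521.000) = 2300.626 m.
0 ≤ 2300.626 < 6470 → Delta.

Delta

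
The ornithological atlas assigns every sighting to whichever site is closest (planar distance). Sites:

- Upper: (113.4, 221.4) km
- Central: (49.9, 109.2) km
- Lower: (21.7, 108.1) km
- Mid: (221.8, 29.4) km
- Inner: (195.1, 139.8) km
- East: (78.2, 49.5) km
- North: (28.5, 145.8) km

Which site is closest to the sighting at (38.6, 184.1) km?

Squared distances to each site:
Upper: 6986.330; Central: 5737.700; Lower: 6061.610; Mid: 57494.330; Inner: 26454.740; East: 19685.320; North: 1568.900.
Minimum at North.

North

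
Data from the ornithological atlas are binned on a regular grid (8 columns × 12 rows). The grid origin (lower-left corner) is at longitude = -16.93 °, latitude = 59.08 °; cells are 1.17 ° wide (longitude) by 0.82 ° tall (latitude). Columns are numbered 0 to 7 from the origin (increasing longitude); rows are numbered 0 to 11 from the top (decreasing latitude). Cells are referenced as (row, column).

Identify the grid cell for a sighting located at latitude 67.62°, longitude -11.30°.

(1, 4)

Column index: ⌊(-11.30 − -16.93) / 1.17⌋ = ⌊4.812⌋ = 4
Row offset from origin: ⌊(67.62 − 59.08) / 0.82⌋ = ⌊10.415⌋ = 10 → row 1 (counted from top)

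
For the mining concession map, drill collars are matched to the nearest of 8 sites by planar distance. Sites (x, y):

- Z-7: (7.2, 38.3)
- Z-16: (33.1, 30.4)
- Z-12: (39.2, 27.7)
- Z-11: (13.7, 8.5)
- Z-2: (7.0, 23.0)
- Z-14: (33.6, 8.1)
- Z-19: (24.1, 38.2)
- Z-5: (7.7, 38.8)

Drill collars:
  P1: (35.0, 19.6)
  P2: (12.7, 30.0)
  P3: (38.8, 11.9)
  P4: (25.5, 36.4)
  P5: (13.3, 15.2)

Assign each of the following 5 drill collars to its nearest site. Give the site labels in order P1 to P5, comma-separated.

Z-12, Z-2, Z-14, Z-19, Z-11

P1 → Z-12 (d²=83.25)
P2 → Z-2 (d²=81.49)
P3 → Z-14 (d²=41.48)
P4 → Z-19 (d²=5.20)
P5 → Z-11 (d²=45.05)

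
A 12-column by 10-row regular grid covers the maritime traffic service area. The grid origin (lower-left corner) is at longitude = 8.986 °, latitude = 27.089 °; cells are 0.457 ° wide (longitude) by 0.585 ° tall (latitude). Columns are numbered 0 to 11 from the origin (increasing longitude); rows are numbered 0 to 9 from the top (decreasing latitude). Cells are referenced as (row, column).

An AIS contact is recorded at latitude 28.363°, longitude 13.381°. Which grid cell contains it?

Column index: ⌊(13.381 − 8.986) / 0.457⌋ = ⌊9.617⌋ = 9
Row offset from origin: ⌊(28.363 − 27.089) / 0.585⌋ = ⌊2.178⌋ = 2 → row 7 (counted from top)

(7, 9)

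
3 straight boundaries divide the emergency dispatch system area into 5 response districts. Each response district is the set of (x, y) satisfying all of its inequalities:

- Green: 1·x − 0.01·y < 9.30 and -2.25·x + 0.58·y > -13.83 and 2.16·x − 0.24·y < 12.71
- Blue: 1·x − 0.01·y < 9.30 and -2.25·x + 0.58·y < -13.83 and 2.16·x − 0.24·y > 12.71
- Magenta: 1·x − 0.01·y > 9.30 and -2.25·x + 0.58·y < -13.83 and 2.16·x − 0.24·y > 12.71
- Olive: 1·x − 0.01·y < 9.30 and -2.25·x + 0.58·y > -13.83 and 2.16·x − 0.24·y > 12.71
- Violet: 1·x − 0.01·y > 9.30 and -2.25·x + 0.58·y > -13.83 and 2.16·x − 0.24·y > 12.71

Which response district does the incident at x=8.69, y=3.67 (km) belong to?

1·8.69 − 0.01·3.67 = 8.653, which is < 9.30
-2.25·8.69 + 0.58·3.67 = -17.424, which is < -13.83
2.16·8.69 − 0.24·3.67 = 17.890, which is > 12.71
This sign pattern matches Blue.

Blue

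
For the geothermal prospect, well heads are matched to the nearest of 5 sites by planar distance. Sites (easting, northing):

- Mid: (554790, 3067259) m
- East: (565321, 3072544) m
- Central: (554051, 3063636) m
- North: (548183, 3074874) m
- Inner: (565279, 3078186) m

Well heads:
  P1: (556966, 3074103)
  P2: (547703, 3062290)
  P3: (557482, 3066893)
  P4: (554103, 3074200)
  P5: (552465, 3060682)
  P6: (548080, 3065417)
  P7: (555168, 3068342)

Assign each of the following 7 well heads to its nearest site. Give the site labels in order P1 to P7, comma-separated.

Mid, Central, Mid, North, Central, Central, Mid

P1 → Mid (d²=51575312.00)
P2 → Central (d²=42108820.00)
P3 → Mid (d²=7380820.00)
P4 → North (d²=35500676.00)
P5 → Central (d²=11241512.00)
P6 → Central (d²=38824802.00)
P7 → Mid (d²=1315773.00)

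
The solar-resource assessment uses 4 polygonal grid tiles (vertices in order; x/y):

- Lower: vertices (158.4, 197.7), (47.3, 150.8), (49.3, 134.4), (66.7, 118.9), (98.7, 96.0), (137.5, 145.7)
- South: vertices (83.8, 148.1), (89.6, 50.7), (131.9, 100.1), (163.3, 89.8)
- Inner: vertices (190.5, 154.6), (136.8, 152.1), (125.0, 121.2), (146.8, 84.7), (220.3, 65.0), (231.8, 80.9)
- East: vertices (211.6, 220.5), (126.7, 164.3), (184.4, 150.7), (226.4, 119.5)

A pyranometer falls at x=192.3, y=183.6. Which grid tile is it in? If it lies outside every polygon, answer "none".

Cast a ray rightward from (192.3, 183.6). For each polygon, the edges (by vertex number in listed order) whose endpoints lie on opposite sides of y = 183.6, where each meets that height, and whether that is right or left of the point:
Lower: 1–2 at x≈125.00 (left), 6–1 at x≈152.73 (left) → 0 crossings.
South: no edge straddles that height → 0 crossings.
Inner: no edge straddles that height → 0 crossings.
East: 1–2 at x≈155.86 (left), 4–1 at x≈217.01 (right) → 1 crossing.
Only East has an odd count, so the point is inside East.

East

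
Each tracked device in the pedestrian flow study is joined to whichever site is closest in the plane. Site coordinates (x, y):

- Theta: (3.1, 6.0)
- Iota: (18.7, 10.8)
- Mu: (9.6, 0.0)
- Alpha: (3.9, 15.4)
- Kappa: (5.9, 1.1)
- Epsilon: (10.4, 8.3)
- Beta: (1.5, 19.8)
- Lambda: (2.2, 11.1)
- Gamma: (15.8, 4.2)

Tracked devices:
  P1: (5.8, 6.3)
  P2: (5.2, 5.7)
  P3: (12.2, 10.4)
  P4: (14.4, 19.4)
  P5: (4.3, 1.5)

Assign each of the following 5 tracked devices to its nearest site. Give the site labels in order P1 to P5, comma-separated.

P1 → Theta (d²=7.38)
P2 → Theta (d²=4.50)
P3 → Epsilon (d²=7.65)
P4 → Iota (d²=92.45)
P5 → Kappa (d²=2.72)

Theta, Theta, Epsilon, Iota, Kappa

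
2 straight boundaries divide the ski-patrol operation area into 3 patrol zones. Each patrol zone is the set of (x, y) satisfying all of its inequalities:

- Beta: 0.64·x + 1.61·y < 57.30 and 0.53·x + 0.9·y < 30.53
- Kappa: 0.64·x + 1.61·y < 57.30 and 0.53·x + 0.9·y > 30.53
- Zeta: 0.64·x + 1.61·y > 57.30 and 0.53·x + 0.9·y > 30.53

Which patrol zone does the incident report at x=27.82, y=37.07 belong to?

0.64·27.82 + 1.61·37.07 = 77.488, which is > 57.30
0.53·27.82 + 0.9·37.07 = 48.108, which is > 30.53
This sign pattern matches Zeta.

Zeta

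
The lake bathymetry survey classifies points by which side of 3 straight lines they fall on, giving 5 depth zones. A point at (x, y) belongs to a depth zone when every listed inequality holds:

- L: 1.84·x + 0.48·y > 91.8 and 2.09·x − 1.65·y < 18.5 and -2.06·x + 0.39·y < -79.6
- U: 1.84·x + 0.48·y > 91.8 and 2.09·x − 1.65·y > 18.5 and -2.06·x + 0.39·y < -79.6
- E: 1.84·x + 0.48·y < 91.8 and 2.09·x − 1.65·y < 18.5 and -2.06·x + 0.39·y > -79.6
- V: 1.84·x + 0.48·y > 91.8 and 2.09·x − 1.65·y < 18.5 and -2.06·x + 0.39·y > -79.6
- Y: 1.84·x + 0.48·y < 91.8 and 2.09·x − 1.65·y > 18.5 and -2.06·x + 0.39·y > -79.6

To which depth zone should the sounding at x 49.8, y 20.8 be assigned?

1.84·49.8 + 0.48·20.8 = 101.616, which is > 91.8
2.09·49.8 − 1.65·20.8 = 69.762, which is > 18.5
-2.06·49.8 + 0.39·20.8 = -94.476, which is < -79.6
This sign pattern matches U.

U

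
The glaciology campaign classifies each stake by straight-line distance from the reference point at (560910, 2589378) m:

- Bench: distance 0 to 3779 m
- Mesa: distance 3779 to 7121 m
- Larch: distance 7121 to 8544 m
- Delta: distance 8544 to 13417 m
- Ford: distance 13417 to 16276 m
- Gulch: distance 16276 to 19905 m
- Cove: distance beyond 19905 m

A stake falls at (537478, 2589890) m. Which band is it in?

Cove

Distance = √((537478−560910)² + (2589890−2589378)²) = √(549058624.000 + 262144.000) = 23437.593 m.
19905 ≤ 23437.593 < ∞ → Cove.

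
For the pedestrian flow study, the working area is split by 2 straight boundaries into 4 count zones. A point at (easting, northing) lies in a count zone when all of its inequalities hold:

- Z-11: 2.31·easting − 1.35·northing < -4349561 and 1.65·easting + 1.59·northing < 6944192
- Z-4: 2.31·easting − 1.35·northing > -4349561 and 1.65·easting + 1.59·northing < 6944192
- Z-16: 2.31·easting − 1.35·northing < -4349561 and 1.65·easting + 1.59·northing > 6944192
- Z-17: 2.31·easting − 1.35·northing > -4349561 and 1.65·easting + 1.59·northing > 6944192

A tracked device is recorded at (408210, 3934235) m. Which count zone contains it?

2.31·408210 − 1.35·3934235 = -4368252.150, which is < -4349561
1.65·408210 + 1.59·3934235 = 6928980.150, which is < 6944192
This sign pattern matches Z-11.

Z-11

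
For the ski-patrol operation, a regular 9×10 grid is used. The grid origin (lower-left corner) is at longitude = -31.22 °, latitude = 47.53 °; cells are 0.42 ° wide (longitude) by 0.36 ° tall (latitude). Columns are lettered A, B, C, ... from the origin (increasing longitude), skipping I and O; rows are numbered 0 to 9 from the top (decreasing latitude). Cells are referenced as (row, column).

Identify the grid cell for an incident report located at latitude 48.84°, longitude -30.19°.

(6, C)

Column index: ⌊(-30.19 − -31.22) / 0.42⌋ = ⌊2.452⌋ = 2 → column C
Row offset from origin: ⌊(48.84 − 47.53) / 0.36⌋ = ⌊3.639⌋ = 3 → row 6 (counted from top)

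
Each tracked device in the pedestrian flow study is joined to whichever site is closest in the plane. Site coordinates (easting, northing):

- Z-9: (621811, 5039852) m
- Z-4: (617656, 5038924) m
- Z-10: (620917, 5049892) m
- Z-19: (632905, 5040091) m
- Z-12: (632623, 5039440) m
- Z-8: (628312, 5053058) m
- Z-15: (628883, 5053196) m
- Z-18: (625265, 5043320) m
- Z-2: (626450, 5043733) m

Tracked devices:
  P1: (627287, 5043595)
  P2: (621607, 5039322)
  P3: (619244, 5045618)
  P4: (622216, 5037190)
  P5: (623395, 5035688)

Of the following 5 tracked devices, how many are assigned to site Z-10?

P1 → Z-2
P2 → Z-9
P3 → Z-10
P4 → Z-9
P5 → Z-9
1 of the 5 goes to Z-10.

1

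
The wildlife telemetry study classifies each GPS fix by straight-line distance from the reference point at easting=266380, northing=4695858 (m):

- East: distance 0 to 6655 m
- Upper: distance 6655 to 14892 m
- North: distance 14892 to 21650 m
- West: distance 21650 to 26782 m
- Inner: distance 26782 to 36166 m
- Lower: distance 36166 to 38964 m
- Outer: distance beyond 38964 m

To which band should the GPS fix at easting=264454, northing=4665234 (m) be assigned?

Distance = √((264454−266380)² + (4665234−4695858)²) = √(3709476.000 + 937829376.000) = 30684.505 m.
26782 ≤ 30684.505 < 36166 → Inner.

Inner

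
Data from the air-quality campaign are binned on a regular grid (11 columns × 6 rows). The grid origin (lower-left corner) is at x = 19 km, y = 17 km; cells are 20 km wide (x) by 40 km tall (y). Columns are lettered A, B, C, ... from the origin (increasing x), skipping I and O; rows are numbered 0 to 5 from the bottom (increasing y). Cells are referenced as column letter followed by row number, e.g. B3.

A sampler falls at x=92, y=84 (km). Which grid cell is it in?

Column index: ⌊(92 − 19) / 20⌋ = ⌊3.650⌋ = 3 → column D
Row offset from origin: ⌊(84 − 17) / 40⌋ = ⌊1.675⌋ = 1 → row 1

D1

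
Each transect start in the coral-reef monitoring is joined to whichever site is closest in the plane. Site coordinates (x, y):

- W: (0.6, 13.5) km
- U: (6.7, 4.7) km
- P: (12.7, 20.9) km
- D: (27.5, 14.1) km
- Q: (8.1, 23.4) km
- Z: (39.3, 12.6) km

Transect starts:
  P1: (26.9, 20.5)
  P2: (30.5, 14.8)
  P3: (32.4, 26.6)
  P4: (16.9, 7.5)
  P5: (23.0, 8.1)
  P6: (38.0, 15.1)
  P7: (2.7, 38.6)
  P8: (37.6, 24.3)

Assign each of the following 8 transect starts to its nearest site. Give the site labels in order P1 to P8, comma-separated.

D, D, D, U, D, Z, Q, Z

P1 → D (d²=41.32)
P2 → D (d²=9.49)
P3 → D (d²=180.26)
P4 → U (d²=111.88)
P5 → D (d²=56.25)
P6 → Z (d²=7.94)
P7 → Q (d²=260.20)
P8 → Z (d²=139.78)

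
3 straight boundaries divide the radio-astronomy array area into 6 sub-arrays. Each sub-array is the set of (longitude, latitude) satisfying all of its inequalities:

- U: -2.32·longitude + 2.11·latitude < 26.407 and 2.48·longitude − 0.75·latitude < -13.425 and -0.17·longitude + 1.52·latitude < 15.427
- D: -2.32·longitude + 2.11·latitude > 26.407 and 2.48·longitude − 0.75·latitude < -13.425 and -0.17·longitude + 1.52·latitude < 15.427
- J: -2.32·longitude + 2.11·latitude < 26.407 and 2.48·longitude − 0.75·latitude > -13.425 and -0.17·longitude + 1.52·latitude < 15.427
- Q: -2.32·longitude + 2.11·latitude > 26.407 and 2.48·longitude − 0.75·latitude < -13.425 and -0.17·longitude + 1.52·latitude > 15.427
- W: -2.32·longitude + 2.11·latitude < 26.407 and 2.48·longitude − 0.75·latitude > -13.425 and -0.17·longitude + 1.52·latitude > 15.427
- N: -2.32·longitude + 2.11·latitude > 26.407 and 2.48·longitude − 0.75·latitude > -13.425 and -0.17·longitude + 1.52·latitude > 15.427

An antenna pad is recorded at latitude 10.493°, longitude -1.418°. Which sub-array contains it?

-2.32·-1.418 + 2.11·10.493 = 25.430, which is < 26.407
2.48·-1.418 − 0.75·10.493 = -11.386, which is > -13.425
-0.17·-1.418 + 1.52·10.493 = 16.190, which is > 15.427
This sign pattern matches W.

W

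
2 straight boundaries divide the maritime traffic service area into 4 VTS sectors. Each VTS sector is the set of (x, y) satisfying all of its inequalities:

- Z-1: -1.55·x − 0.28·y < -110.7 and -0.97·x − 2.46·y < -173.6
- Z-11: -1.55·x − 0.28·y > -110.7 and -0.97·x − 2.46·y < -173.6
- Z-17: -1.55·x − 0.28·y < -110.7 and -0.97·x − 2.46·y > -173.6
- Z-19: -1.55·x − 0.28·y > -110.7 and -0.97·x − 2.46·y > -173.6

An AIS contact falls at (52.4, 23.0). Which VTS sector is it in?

-1.55·52.4 − 0.28·23.0 = -87.660, which is > -110.7
-0.97·52.4 − 2.46·23.0 = -107.408, which is > -173.6
This sign pattern matches Z-19.

Z-19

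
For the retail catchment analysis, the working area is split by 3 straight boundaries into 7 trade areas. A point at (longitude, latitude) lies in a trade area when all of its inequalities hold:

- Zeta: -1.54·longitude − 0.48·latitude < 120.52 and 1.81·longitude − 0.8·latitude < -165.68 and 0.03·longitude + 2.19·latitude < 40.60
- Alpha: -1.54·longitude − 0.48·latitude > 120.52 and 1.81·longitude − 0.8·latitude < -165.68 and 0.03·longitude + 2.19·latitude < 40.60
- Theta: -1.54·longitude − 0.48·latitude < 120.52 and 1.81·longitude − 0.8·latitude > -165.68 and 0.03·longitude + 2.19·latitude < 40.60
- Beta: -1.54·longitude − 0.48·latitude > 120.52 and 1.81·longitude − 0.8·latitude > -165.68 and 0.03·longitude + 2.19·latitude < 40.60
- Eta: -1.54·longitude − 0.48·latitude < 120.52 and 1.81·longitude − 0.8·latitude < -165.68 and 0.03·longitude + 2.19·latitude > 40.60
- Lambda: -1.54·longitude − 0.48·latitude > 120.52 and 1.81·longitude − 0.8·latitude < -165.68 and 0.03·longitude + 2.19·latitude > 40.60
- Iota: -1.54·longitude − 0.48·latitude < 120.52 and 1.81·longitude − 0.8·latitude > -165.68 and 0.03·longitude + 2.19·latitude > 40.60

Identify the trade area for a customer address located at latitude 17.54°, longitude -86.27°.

Alpha

-1.54·-86.27 − 0.48·17.54 = 124.437, which is > 120.52
1.81·-86.27 − 0.8·17.54 = -170.181, which is < -165.68
0.03·-86.27 + 2.19·17.54 = 35.825, which is < 40.60
This sign pattern matches Alpha.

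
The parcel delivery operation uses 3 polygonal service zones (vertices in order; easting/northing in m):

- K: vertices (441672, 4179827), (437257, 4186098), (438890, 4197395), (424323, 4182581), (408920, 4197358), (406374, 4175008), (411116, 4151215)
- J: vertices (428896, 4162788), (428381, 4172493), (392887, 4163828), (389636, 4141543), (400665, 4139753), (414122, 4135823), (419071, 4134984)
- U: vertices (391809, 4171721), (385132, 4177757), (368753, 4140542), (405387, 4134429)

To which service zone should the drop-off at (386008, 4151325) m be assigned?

Cast a ray rightward from (386008, 4151325). For each polygon, the edges (by vertex number in listed order) whose endpoints lie on opposite sides of northing = 4151325, where each meets that height, and whether that is right or left of the point:
K: 6–7 at easting≈411094.1 (right), 7–1 at easting≈411233.5 (right) → 2 crossings.
J: 3–4 at easting≈391063.0 (right), 7–1 at easting≈424845.4 (right) → 2 crossings.
U: 2–3 at easting≈373498.8 (left), 4–1 at easting≈399235.2 (right) → 1 crossing.
Only U has an odd count, so the point is inside U.

U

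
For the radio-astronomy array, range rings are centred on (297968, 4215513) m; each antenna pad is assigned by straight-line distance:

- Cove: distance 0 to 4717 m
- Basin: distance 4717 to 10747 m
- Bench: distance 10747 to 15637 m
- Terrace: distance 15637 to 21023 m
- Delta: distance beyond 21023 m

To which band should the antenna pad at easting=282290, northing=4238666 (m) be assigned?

Delta

Distance = √((282290−297968)² + (4238666−4215513)²) = √(245799684.000 + 536061409.000) = 27961.779 m.
21023 ≤ 27961.779 < ∞ → Delta.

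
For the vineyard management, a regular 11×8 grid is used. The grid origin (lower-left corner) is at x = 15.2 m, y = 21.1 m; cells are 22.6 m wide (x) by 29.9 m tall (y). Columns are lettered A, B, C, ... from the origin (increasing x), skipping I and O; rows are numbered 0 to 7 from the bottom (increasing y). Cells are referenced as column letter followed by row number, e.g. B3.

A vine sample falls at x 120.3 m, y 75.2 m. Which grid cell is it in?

Column index: ⌊(120.3 − 15.2) / 22.6⌋ = ⌊4.650⌋ = 4 → column E
Row offset from origin: ⌊(75.2 − 21.1) / 29.9⌋ = ⌊1.809⌋ = 1 → row 1

E1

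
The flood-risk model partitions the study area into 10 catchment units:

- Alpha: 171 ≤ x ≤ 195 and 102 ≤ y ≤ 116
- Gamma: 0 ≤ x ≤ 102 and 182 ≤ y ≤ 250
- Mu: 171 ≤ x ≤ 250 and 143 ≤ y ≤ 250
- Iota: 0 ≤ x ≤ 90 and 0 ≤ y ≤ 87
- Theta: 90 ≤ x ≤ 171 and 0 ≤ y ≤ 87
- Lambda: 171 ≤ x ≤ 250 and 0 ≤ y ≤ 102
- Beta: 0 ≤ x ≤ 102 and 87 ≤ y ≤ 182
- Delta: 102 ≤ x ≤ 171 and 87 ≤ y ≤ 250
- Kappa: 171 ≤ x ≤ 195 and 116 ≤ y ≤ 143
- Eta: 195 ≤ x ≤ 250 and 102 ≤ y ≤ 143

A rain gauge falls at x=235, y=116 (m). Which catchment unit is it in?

Eta

The point has x = 235 and y = 116.
Only Eta satisfies 195 ≤ x ≤ 250 and 102 ≤ y ≤ 143.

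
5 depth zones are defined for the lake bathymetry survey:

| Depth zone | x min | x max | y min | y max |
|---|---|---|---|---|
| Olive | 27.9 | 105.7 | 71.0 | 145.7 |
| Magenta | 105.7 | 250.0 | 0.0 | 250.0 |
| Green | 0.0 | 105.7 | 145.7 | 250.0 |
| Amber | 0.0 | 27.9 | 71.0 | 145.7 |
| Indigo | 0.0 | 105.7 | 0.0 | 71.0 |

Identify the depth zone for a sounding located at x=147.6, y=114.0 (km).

Magenta

The point has x = 147.6 and y = 114.0.
Only Magenta satisfies 105.7 ≤ x ≤ 250.0 and 0.0 ≤ y ≤ 250.0.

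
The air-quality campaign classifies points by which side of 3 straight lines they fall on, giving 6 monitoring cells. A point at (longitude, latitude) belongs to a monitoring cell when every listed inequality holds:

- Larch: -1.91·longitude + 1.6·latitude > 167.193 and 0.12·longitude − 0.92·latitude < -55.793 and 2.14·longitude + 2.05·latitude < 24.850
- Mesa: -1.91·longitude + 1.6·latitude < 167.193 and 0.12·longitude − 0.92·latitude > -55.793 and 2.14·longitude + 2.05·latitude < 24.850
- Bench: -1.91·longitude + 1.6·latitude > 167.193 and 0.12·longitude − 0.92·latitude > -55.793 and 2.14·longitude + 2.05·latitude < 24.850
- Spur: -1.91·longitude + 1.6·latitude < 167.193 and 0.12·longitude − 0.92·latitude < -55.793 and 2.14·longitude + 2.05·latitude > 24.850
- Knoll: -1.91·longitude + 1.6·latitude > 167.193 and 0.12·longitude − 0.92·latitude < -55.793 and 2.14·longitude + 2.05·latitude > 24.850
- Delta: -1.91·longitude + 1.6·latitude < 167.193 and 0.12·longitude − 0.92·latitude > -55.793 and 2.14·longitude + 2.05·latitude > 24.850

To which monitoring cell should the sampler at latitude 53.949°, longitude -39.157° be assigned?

-1.91·-39.157 + 1.6·53.949 = 161.108, which is < 167.193
0.12·-39.157 − 0.92·53.949 = -54.332, which is > -55.793
2.14·-39.157 + 2.05·53.949 = 26.799, which is > 24.850
This sign pattern matches Delta.

Delta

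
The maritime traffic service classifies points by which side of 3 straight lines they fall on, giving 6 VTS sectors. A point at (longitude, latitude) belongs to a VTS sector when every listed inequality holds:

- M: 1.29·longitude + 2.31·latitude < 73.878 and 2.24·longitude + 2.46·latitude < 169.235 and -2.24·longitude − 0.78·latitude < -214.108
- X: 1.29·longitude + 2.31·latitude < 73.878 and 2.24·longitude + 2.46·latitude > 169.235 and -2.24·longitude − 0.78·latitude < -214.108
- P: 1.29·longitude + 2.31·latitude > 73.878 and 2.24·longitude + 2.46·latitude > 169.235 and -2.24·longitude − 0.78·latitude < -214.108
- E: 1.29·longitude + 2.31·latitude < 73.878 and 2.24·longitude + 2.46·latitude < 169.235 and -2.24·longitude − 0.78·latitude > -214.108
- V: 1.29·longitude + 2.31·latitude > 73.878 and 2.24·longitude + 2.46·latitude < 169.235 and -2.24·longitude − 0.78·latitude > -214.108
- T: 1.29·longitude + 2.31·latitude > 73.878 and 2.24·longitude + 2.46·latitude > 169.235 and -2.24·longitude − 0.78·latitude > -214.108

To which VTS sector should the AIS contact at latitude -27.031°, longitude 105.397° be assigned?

X

1.29·105.397 + 2.31·-27.031 = 73.521, which is < 73.878
2.24·105.397 + 2.46·-27.031 = 169.593, which is > 169.235
-2.24·105.397 − 0.78·-27.031 = -215.005, which is < -214.108
This sign pattern matches X.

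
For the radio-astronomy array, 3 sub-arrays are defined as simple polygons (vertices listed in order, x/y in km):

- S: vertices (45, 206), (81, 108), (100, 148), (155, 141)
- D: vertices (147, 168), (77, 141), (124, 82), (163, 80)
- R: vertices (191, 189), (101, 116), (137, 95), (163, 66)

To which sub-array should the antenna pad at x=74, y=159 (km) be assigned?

Cast a ray rightward from (74, 159). For each polygon, the edges (by vertex number in listed order) whose endpoints lie on opposite sides of y = 159, where each meets that height, and whether that is right or left of the point:
S: 1–2 at x≈62.3 (left), 4–1 at x≈124.5 (right) → 1 crossing.
D: 1–2 at x≈123.7 (right), 4–1 at x≈148.6 (right) → 2 crossings.
R: 1–2 at x≈154.0 (right), 4–1 at x≈184.2 (right) → 2 crossings.
Only S has an odd count, so the point is inside S.

S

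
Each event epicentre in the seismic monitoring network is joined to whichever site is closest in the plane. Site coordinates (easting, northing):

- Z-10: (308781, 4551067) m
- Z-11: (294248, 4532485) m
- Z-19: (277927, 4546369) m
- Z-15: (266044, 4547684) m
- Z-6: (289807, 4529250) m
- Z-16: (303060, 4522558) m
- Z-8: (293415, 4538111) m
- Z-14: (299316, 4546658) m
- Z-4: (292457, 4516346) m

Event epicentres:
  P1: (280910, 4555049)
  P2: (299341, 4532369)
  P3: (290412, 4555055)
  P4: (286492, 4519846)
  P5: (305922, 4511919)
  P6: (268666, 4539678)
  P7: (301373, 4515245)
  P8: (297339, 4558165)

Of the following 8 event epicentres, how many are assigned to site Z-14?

P1 → Z-19
P2 → Z-11
P3 → Z-14
P4 → Z-4
P5 → Z-16
P6 → Z-15
P7 → Z-16
P8 → Z-14
2 of the 8 go to Z-14.

2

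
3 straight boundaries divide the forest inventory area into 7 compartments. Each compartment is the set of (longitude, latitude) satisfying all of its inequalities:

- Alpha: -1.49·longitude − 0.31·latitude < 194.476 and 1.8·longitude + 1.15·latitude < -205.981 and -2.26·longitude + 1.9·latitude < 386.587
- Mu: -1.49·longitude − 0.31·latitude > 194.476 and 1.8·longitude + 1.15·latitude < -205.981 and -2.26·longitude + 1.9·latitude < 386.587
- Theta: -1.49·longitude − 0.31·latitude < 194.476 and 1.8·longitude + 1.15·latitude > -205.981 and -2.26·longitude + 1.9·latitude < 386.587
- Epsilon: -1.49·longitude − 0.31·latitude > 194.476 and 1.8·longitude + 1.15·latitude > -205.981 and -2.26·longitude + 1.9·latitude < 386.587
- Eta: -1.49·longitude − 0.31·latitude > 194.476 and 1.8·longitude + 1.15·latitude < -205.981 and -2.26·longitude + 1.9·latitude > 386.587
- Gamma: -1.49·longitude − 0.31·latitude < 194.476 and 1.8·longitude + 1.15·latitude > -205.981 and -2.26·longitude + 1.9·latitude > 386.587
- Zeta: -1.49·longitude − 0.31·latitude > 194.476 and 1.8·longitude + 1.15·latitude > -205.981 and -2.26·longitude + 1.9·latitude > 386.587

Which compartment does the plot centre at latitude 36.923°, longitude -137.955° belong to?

Theta

-1.49·-137.955 − 0.31·36.923 = 194.107, which is < 194.476
1.8·-137.955 + 1.15·36.923 = -205.858, which is > -205.981
-2.26·-137.955 + 1.9·36.923 = 381.932, which is < 386.587
This sign pattern matches Theta.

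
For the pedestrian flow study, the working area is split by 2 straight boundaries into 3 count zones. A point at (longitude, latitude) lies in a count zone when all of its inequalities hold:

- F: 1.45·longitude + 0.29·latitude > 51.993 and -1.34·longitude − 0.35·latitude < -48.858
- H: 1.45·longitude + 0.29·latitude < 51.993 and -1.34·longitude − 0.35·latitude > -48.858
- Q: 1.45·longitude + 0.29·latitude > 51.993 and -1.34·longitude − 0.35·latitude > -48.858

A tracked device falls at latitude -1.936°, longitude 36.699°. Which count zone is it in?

Q

1.45·36.699 + 0.29·-1.936 = 52.652, which is > 51.993
-1.34·36.699 − 0.35·-1.936 = -48.499, which is > -48.858
This sign pattern matches Q.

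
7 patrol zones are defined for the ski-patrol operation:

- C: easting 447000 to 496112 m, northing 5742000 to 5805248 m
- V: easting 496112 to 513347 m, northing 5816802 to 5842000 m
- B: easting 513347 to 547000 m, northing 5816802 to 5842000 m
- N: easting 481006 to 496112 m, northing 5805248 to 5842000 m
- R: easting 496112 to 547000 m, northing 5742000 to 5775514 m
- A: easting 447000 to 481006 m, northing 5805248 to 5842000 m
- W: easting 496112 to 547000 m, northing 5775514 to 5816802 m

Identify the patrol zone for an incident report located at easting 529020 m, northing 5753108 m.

R

The point has easting = 529020 and northing = 5753108.
Only R satisfies 496112 ≤ easting ≤ 547000 and 5742000 ≤ northing ≤ 5775514.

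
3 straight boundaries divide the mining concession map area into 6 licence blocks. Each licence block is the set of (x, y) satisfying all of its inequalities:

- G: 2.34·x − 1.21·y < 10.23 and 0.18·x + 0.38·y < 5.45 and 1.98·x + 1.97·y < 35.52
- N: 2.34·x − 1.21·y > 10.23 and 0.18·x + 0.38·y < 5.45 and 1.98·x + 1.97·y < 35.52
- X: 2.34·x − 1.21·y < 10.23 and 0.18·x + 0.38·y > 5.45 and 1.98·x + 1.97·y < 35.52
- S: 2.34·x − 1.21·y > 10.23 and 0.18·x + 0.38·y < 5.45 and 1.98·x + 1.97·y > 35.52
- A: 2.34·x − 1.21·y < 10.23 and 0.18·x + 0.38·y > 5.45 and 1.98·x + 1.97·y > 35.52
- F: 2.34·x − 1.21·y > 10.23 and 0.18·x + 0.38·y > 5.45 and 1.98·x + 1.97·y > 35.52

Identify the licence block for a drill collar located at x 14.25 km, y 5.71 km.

S

2.34·14.25 − 1.21·5.71 = 26.436, which is > 10.23
0.18·14.25 + 0.38·5.71 = 4.735, which is < 5.45
1.98·14.25 + 1.97·5.71 = 39.464, which is > 35.52
This sign pattern matches S.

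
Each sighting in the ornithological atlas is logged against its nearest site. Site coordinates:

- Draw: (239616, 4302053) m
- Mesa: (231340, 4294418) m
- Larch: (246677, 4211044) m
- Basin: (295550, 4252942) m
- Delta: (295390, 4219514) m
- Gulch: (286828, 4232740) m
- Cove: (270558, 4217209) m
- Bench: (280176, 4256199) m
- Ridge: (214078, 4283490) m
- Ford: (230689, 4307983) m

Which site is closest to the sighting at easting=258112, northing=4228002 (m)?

Cove

Squared distances to each site:
Draw: 5825652617.000; Mesa: 5127825040.000; Larch: 418332989.000; Basin: 2023607444.000; Delta: 1461695428.000; Gulch: 847057300.000; Cove: 271391765.000; Bench: 1281890905.000; Ridge: 5017911300.000; Ford: 7148981290.000.
Minimum at Cove.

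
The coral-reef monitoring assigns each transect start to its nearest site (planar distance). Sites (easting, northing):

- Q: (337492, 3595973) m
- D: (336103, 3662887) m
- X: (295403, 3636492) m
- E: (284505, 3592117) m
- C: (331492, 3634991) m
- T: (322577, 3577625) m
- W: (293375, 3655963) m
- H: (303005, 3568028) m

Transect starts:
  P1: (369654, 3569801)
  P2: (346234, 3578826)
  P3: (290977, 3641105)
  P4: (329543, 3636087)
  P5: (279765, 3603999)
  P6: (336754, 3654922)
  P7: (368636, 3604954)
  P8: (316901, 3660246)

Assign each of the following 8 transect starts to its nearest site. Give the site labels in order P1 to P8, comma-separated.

Q, Q, X, C, E, D, Q, D

P1 → Q (d²=1719367828.00)
P2 → Q (d²=370442173.00)
P3 → X (d²=40869245.00)
P4 → C (d²=4999817.00)
P5 → E (d²=163649524.00)
P6 → D (d²=63865026.00)
P7 → Q (d²=1050607097.00)
P8 → D (d²=375691685.00)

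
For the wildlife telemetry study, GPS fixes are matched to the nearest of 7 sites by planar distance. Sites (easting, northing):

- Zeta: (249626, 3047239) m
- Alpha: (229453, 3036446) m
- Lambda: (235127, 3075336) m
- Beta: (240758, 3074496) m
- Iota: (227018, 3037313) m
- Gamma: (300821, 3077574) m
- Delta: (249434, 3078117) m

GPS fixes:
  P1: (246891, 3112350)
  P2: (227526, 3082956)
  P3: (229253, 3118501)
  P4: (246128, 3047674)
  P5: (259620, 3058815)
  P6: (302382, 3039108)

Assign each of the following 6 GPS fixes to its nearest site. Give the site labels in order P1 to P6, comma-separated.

Delta, Lambda, Lambda, Zeta, Zeta, Gamma

P1 → Delta (d²=1178365138.00)
P2 → Lambda (d²=115839601.00)
P3 → Lambda (d²=1897721101.00)
P4 → Zeta (d²=12425229.00)
P5 → Zeta (d²=233883812.00)
P6 → Gamma (d²=1482069877.00)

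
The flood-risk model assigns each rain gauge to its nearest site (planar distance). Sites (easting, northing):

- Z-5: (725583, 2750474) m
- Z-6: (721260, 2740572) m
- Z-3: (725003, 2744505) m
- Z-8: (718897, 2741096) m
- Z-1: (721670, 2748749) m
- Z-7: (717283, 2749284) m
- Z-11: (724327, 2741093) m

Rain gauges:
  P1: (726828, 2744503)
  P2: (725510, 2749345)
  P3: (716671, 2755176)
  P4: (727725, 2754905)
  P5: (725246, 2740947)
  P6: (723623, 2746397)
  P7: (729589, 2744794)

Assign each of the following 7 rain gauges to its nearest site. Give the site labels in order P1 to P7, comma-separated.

Z-3, Z-5, Z-7, Z-5, Z-11, Z-3, Z-3

P1 → Z-3 (d²=3330629.00)
P2 → Z-5 (d²=1279970.00)
P3 → Z-7 (d²=35090208.00)
P4 → Z-5 (d²=24221925.00)
P5 → Z-11 (d²=865877.00)
P6 → Z-3 (d²=5484064.00)
P7 → Z-3 (d²=21114917.00)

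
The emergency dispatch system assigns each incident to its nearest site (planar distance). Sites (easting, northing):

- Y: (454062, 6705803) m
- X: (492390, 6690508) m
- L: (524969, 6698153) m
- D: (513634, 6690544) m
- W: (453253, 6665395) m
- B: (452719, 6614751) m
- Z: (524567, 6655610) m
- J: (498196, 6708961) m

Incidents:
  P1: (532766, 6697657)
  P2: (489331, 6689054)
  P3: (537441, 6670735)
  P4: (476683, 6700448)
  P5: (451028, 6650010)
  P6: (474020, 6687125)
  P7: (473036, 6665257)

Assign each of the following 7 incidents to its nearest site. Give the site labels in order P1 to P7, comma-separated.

P1 → L (d²=61039225.00)
P2 → X (d²=11471597.00)
P3 → Z (d²=394505501.00)
P4 → X (d²=345513449.00)
P5 → W (d²=241648850.00)
P6 → X (d²=348901589.00)
P7 → W (d²=391386133.00)

L, X, Z, X, W, X, W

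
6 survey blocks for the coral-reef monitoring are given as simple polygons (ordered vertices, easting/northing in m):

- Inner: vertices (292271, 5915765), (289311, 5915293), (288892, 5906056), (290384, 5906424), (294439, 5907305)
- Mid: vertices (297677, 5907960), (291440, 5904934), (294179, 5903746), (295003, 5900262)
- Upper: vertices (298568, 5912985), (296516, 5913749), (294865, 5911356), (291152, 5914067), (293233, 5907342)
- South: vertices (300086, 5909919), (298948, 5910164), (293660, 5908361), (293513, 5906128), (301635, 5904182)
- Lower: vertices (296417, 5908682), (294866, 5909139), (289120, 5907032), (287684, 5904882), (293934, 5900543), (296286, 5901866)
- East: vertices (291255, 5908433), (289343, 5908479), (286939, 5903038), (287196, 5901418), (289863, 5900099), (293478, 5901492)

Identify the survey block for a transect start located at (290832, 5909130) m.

Cast a ray rightward from (290832, 5909130). For each polygon, the edges (by vertex number in listed order) whose endpoints lie on opposite sides of northing = 5909130, where each meets that height, and whether that is right or left of the point:
Inner: 2–3 at easting≈289031.4 (left), 5–1 at easting≈293971.3 (right) → 1 crossing.
Mid: no edge straddles that height → 0 crossings.
Upper: 4–5 at easting≈292679.7 (right), 5–1 at easting≈294923.4 (right) → 2 crossings.
South: 2–3 at easting≈295915.4 (right), 5–1 at easting≈300299.0 (right) → 2 crossings.
Lower: 1–2 at easting≈294896.5 (right), 2–3 at easting≈294841.5 (right) → 2 crossings.
East: no edge straddles that height → 0 crossings.
Only Inner has an odd count, so the point is inside Inner.

Inner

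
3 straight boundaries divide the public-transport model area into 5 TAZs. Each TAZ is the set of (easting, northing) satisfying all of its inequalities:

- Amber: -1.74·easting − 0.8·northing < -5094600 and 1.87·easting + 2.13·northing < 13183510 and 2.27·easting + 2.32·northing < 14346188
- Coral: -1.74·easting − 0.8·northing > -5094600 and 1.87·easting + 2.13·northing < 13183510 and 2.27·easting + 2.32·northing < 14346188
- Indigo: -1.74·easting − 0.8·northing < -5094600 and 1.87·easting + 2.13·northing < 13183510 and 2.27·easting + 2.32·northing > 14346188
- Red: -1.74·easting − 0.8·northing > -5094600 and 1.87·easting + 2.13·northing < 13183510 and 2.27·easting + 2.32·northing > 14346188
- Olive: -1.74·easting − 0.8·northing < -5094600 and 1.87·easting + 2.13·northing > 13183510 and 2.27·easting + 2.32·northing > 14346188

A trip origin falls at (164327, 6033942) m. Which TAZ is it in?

Indigo

-1.74·164327 − 0.8·6033942 = -5113082.580, which is < -5094600
1.87·164327 + 2.13·6033942 = 13159587.950, which is < 13183510
2.27·164327 + 2.32·6033942 = 14371767.730, which is > 14346188
This sign pattern matches Indigo.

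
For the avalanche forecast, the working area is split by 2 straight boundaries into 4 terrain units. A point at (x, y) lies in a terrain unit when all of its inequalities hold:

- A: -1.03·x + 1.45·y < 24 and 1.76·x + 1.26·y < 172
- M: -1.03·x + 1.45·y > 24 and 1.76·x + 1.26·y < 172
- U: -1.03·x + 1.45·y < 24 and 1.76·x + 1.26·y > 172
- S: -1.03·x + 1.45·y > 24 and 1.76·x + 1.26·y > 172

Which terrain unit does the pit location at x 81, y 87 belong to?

S

-1.03·81 + 1.45·87 = 42.720, which is > 24
1.76·81 + 1.26·87 = 252.180, which is > 172
This sign pattern matches S.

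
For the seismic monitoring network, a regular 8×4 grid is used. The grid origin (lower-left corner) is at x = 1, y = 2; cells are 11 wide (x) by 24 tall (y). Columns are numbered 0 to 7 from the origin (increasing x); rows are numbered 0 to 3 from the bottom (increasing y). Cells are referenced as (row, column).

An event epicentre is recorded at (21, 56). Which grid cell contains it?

Column index: ⌊(21 − 1) / 11⌋ = ⌊1.818⌋ = 1
Row offset from origin: ⌊(56 − 2) / 24⌋ = ⌊2.250⌋ = 2 → row 2

(2, 1)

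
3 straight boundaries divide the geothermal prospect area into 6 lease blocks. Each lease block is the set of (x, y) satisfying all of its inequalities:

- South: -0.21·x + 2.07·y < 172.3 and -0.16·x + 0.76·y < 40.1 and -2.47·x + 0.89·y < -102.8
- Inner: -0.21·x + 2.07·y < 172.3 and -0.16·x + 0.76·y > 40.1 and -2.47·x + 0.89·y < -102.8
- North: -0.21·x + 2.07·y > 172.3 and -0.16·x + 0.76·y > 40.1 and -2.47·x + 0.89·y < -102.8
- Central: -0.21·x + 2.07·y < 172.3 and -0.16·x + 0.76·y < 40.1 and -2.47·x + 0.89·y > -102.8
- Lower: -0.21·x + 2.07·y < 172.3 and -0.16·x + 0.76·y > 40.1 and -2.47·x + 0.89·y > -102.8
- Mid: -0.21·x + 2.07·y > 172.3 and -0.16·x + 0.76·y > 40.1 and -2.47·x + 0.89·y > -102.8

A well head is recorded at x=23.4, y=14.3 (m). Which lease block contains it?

-0.21·23.4 + 2.07·14.3 = 24.687, which is < 172.3
-0.16·23.4 + 0.76·14.3 = 7.124, which is < 40.1
-2.47·23.4 + 0.89·14.3 = -45.071, which is > -102.8
This sign pattern matches Central.

Central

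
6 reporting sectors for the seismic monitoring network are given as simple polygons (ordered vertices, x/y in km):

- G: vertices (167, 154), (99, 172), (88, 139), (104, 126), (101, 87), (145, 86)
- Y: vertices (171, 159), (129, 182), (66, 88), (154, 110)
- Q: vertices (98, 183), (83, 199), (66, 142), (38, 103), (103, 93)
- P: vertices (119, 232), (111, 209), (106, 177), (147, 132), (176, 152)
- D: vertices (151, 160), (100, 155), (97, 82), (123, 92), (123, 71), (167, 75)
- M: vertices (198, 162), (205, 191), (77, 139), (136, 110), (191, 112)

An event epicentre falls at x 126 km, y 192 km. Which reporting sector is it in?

Cast a ray rightward from (126, 192). For each polygon, the edges (by vertex number in listed order) whose endpoints lie on opposite sides of y = 192, where each meets that height, and whether that is right or left of the point:
G: no edge straddles that height → 0 crossings.
Y: no edge straddles that height → 0 crossings.
Q: 1–2 at x≈89.6 (left), 2–3 at x≈80.9 (left) → 0 crossings.
P: 2–3 at x≈108.3 (left), 5–1 at x≈147.5 (right) → 1 crossing.
D: no edge straddles that height → 0 crossings.
M: no edge straddles that height → 0 crossings.
Only P has an odd count, so the point is inside P.

P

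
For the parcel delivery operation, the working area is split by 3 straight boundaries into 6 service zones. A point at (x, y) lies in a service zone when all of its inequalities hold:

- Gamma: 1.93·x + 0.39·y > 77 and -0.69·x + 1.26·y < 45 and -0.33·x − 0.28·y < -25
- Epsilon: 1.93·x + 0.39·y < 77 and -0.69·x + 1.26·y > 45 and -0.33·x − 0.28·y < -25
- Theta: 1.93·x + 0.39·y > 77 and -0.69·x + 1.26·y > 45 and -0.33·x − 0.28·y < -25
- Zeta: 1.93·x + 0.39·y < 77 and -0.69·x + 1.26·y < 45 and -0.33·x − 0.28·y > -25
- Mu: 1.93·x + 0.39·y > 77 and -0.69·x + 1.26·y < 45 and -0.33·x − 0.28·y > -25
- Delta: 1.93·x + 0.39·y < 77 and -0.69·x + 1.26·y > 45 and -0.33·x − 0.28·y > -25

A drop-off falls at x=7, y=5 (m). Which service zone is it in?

Zeta

1.93·7 + 0.39·5 = 15.460, which is < 77
-0.69·7 + 1.26·5 = 1.470, which is < 45
-0.33·7 − 0.28·5 = -3.710, which is > -25
This sign pattern matches Zeta.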